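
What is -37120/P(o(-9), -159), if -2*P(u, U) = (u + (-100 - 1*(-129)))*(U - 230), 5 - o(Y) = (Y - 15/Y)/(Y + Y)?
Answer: -2004480/352823 ≈ -5.6813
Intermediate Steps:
o(Y) = 5 - (Y - 15/Y)/(2*Y) (o(Y) = 5 - (Y - 15/Y)/(Y + Y) = 5 - (Y - 15/Y)/(2*Y))
P(u, U) = -(-230 + U)*(29 + u)/2 (P(u, U) = -(u + (-100 - 1*(-129)))*(U - 230)/2 = -(u + (-100 + 129))*(-230 + U)/2 = -(u + 29)*(-230 + U)/2 = -(29 + u)*(-230 + U)/2 = -(-230 + U)*(29 + u)/2)
-37120/P(o(-9), -159) = -37120/(3335 + 115*(9/2 + (15/2)/(-9)²) - 29/2*(-159) - ½*(-159)*(9/2 + (15/2)/(-9)²)) = -37120/(3335 + 115*(9/2 + (15/2)*(1/81)) + 4611/2 - ½*(-159)*(9/2 + (15/2)*(1/81))) = -37120/(3335 + 115*(9/2 + 5/54) + 4611/2 - ½*(-159)*(9/2 + 5/54)) = -37120/(3335 + 115*(124/27) + 4611/2 - ½*(-159)*124/27) = -37120/(3335 + 14260/27 + 4611/2 + 3286/9) = -37120/352823/54 = -37120*54/352823 = -2004480/352823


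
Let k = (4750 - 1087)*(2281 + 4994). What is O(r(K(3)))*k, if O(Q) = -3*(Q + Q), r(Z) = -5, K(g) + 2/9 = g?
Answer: 799449750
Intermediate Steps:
K(g) = -2/9 + g
O(Q) = -6*Q
k = 26648325 (k = 3663*7275 = 26648325)
O(r(K(3)))*k = -6*(-5)*26648325 = 30*26648325 = 799449750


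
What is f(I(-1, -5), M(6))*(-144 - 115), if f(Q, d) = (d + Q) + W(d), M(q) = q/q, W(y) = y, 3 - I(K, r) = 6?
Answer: 259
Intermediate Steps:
I(K, r) = -3 (I(K, r) = 3 - 1*6 = 3 - 6 = -3)
M(q) = 1
f(Q, d) = Q + 2*d (f(Q, d) = (d + Q) + d = (Q + d) + d = Q + 2*d)
f(I(-1, -5), M(6))*(-144 - 115) = (-3 + 2*1)*(-144 - 115) = (-3 + 2)*(-259) = -1*(-259) = 259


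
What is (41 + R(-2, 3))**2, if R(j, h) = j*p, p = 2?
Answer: 1369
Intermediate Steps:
R(j, h) = 2*j (R(j, h) = j*2 = 2*j)
(41 + R(-2, 3))**2 = (41 + 2*(-2))**2 = (41 - 4)**2 = 37**2 = 1369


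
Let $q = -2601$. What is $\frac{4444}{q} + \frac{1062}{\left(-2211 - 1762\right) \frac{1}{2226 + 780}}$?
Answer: $- \frac{8321015584}{10333773} \approx -805.23$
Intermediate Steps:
$\frac{4444}{q} + \frac{1062}{\left(-2211 - 1762\right) \frac{1}{2226 + 780}} = \frac{4444}{-2601} + \frac{1062}{\left(-2211 - 1762\right) \frac{1}{2226 + 780}} = 4444 \left(- \frac{1}{2601}\right) + \frac{1062}{\left(-3973\right) \frac{1}{3006}} = - \frac{4444}{2601} + \frac{1062}{\left(-3973\right) \frac{1}{3006}} = - \frac{4444}{2601} + \frac{1062}{- \frac{3973}{3006}} = - \frac{4444}{2601} + 1062 \left(- \frac{3006}{3973}\right) = - \frac{4444}{2601} - \frac{3192372}{3973} = - \frac{8321015584}{10333773}$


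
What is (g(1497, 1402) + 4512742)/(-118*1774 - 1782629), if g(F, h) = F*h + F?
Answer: -6613033/1991961 ≈ -3.3199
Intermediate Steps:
g(F, h) = F + F*h
(g(1497, 1402) + 4512742)/(-118*1774 - 1782629) = (1497*(1 + 1402) + 4512742)/(-118*1774 - 1782629) = (1497*1403 + 4512742)/(-209332 - 1782629) = (2100291 + 4512742)/(-1991961) = 6613033*(-1/1991961) = -6613033/1991961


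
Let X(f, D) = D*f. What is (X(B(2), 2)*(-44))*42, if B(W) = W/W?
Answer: -3696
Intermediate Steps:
B(W) = 1
(X(B(2), 2)*(-44))*42 = ((2*1)*(-44))*42 = (2*(-44))*42 = -88*42 = -3696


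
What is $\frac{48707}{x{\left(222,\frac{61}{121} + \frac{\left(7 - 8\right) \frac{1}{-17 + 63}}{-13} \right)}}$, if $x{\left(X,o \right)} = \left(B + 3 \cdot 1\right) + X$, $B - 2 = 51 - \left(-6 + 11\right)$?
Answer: $\frac{48707}{273} \approx 178.41$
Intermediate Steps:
$B = 48$ ($B = 2 + \left(51 - \left(-6 + 11\right)\right) = 2 + \left(51 - 5\right) = 2 + 46 = 48$)
$x{\left(X,o \right)} = 51 + X$ ($x{\left(X,o \right)} = \left(48 + 3 \cdot 1\right) + X = \left(48 + 3\right) + X = 51 + X$)
$\frac{48707}{x{\left(222,\frac{61}{121} + \frac{\left(7 - 8\right) \frac{1}{-17 + 63}}{-13} \right)}} = \frac{48707}{51 + 222} = \frac{48707}{273}$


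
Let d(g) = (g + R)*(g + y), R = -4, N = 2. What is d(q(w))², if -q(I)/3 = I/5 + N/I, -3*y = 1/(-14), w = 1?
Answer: 5357215249/1102500 ≈ 4859.1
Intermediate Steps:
y = 1/42 (y = -⅓/(-14) = -⅓*(-1/14) = 1/42 ≈ 0.023810)
q(I) = -6/I - 3*I/5 (q(I) = -3*(I/5 + 2/I) = -3*(2/I + I/5) = -6/I - 3*I/5)
d(g) = (-4 + g)*(1/42 + g) (d(g) = (g - 4)*(g + 1/42) = (-4 + g)*(1/42 + g))
d(q(w))² = (-2/21 + (-6/1 - ⅗*1)² - 167*(-6/1 - ⅗*1)/42)² = (-2/21 + (-6*1 - ⅗)² - 167*(-6*1 - ⅗)/42)² = (-2/21 + (-6 - ⅗)² - 167*(-6 - ⅗)/42)² = (-2/21 + (-33/5)² - 167/42*(-33/5))² = (-2/21 + 1089/25 + 1837/70)² = (73193/1050)² = 5357215249/1102500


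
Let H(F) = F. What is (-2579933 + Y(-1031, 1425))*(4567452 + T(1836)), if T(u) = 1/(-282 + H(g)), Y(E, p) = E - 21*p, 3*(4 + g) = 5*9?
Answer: -3231704857477499/271 ≈ -1.1925e+13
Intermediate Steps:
g = 11 (g = -4 + (5*9)/3 = -4 + (⅓)*45 = -4 + 15 = 11)
T(u) = -1/271 (T(u) = 1/(-282 + 11) = 1/(-271) = -1/271)
(-2579933 + Y(-1031, 1425))*(4567452 + T(1836)) = (-2579933 + (-1031 - 21*1425))*(4567452 - 1/271) = (-2579933 + (-1031 - 29925))*(1237779491/271) = (-2579933 - 30956)*(1237779491/271) = -2610889*1237779491/271 = -3231704857477499/271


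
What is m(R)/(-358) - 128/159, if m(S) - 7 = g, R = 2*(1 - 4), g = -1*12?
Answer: -45029/56922 ≈ -0.79107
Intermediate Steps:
g = -12
R = -6 (R = 2*(-3) = -6)
m(S) = -5 (m(S) = 7 - 12 = -5)
m(R)/(-358) - 128/159 = -5/(-358) - 128/159 = -5*(-1/358) - 128*1/159 = 5/358 - 128/159 = -45029/56922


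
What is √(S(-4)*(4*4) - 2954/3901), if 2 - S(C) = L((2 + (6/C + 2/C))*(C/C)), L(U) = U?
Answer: 3*√52827342/3901 ≈ 5.5895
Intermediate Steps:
S(C) = -8/C (S(C) = 2 - (2 + (6/C + 2/C))*C/C = 2 - (2 + 8/C) = 2 + (-2 - 8/C) = -8/C)
√(S(-4)*(4*4) - 2954/3901) = √((-8/(-4))*(4*4) - 2954/3901) = √(-8*(-¼)*16 - 2954*1/3901) = √(2*16 - 2954/3901) = √(32 - 2954/3901) = √(121878/3901) = 3*√52827342/3901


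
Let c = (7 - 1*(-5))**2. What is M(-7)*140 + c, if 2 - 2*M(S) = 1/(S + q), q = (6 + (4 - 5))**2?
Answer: 2521/9 ≈ 280.11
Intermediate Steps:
q = 25 (q = (6 - 1)**2 = 5**2 = 25)
c = 144 (c = (7 + 5)**2 = 12**2 = 144)
M(S) = 1 - 1/(2*(25 + S)) (M(S) = 1 - 1/(2*(S + 25)) = 1 - 1/(2*(25 + S)))
M(-7)*140 + c = ((49/2 - 7)/(25 - 7))*140 + 144 = ((35/2)/18)*140 + 144 = ((1/18)*(35/2))*140 + 144 = (35/36)*140 + 144 = 1225/9 + 144 = 2521/9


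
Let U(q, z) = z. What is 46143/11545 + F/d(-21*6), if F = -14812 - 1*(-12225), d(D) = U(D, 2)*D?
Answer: 41494951/2909340 ≈ 14.263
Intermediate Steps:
d(D) = 2*D
F = -2587 (F = -14812 + 12225 = -2587)
46143/11545 + F/d(-21*6) = 46143/11545 - 2587/(2*(-21*6)) = 46143*(1/11545) - 2587/(2*(-126)) = 46143/11545 - 2587/(-252) = 46143/11545 - 2587*(-1/252) = 46143/11545 + 2587/252 = 41494951/2909340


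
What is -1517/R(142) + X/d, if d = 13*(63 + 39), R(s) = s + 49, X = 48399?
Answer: 10909/382 ≈ 28.558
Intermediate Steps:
R(s) = 49 + s
d = 1326 (d = 13*102 = 1326)
-1517/R(142) + X/d = -1517/(49 + 142) + 48399/1326 = -1517/191 + 48399*(1/1326) = -1517*1/191 + 73/2 = -1517/191 + 73/2 = 10909/382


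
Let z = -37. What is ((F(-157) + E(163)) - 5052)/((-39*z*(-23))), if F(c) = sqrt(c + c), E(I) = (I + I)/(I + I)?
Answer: 5051/33189 - I*sqrt(314)/33189 ≈ 0.15219 - 0.00053391*I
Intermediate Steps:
E(I) = 1 (E(I) = (2*I)/((2*I)) = (2*I)*(1/(2*I)) = 1)
F(c) = sqrt(2)*sqrt(c) (F(c) = sqrt(2*c) = sqrt(2)*sqrt(c))
((F(-157) + E(163)) - 5052)/((-39*z*(-23))) = ((sqrt(2)*sqrt(-157) + 1) - 5052)/((-39*(-37)*(-23))) = ((sqrt(2)*(I*sqrt(157)) + 1) - 5052)/((1443*(-23))) = ((I*sqrt(314) + 1) - 5052)/(-33189) = ((1 + I*sqrt(314)) - 5052)*(-1/33189) = (-5051 + I*sqrt(314))*(-1/33189) = 5051/33189 - I*sqrt(314)/33189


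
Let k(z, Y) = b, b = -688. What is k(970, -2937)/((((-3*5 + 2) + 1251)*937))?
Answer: -344/580003 ≈ -0.00059310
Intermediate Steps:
k(z, Y) = -688
k(970, -2937)/((((-3*5 + 2) + 1251)*937)) = -688*1/(937*((-3*5 + 2) + 1251)) = -688*1/(937*((-15 + 2) + 1251)) = -688*1/(937*(-13 + 1251)) = -688/(1238*937) = -688/1160006 = -688*1/1160006 = -344/580003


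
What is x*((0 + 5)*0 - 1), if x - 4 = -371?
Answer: 367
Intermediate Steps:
x = -367 (x = 4 - 371 = -367)
x*((0 + 5)*0 - 1) = -367*((0 + 5)*0 - 1) = -367*(5*0 - 1) = -367*(0 - 1) = -367*(-1) = 367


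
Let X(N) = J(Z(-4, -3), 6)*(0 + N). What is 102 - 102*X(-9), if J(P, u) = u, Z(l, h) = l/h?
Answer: 5610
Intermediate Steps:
X(N) = 6*N (X(N) = 6*(0 + N) = 6*N)
102 - 102*X(-9) = 102 - 612*(-9) = 102 - 102*(-54) = 102 + 5508 = 5610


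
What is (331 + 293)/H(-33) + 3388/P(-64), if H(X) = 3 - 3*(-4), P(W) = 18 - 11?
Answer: 2628/5 ≈ 525.60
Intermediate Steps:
P(W) = 7
H(X) = 15 (H(X) = 3 + 12 = 15)
(331 + 293)/H(-33) + 3388/P(-64) = (331 + 293)/15 + 3388/7 = 624*(1/15) + 3388*(1/7) = 208/5 + 484 = 2628/5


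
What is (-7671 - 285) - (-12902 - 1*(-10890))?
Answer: -5944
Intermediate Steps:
(-7671 - 285) - (-12902 - 1*(-10890)) = -7956 - (-12902 + 10890) = -7956 - 1*(-2012) = -7956 + 2012 = -5944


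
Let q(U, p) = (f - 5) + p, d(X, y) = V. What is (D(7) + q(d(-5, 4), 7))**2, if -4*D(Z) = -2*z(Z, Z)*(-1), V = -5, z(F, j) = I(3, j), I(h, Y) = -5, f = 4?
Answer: 289/4 ≈ 72.250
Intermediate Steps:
z(F, j) = -5
d(X, y) = -5
q(U, p) = -1 + p (q(U, p) = (4 - 5) + p = -1 + p)
D(Z) = 5/2 (D(Z) = -(-1)*(-5*(-1))/2 = -(-1)*5/2 = -1/4*(-10) = 5/2)
(D(7) + q(d(-5, 4), 7))**2 = (5/2 + (-1 + 7))**2 = (5/2 + 6)**2 = (17/2)**2 = 289/4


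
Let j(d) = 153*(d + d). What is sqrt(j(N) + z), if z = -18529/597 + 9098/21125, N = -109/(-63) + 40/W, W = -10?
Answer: I*sqrt(1337691131754285)/1358175 ≈ 26.929*I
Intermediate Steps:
N = -143/63 (N = -109/(-63) + 40/(-10) = -109*(-1/63) + 40*(-1/10) = 109/63 - 4 = -143/63 ≈ -2.2698)
j(d) = 306*d (j(d) = 153*(2*d) = 306*d)
z = -385993619/12611625 (z = -18529*1/597 + 9098*(1/21125) = -18529/597 + 9098/21125 = -385993619/12611625 ≈ -30.606)
sqrt(j(N) + z) = sqrt(306*(-143/63) - 385993619/12611625) = sqrt(-4862/7 - 385993619/12611625) = sqrt(-64019676083/88281375) = I*sqrt(1337691131754285)/1358175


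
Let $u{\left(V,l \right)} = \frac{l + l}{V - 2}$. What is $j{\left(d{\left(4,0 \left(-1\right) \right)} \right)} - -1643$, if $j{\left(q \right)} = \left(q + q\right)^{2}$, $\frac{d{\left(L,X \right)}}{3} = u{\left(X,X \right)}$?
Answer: $1643$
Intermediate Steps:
$u{\left(V,l \right)} = \frac{2 l}{-2 + V}$
$d{\left(L,X \right)} = \frac{6 X}{-2 + X}$ ($d{\left(L,X \right)} = 3 \frac{2 X}{-2 + X} = \frac{6 X}{-2 + X}$)
$j{\left(q \right)} = 4 q^{2}$ ($j{\left(q \right)} = \left(2 q\right)^{2} = 4 q^{2}$)
$j{\left(d{\left(4,0 \left(-1\right) \right)} \right)} - -1643 = 4 \left(\frac{6 \cdot 0 \left(-1\right)}{-2 + 0 \left(-1\right)}\right)^{2} - -1643 = 4 \left(6 \cdot 0 \frac{1}{-2 + 0}\right)^{2} + 1643 = 4 \left(6 \cdot 0 \frac{1}{-2}\right)^{2} + 1643 = 4 \left(6 \cdot 0 \left(- \frac{1}{2}\right)\right)^{2} + 1643 = 4 \cdot 0^{2} + 1643 = 4 \cdot 0 + 1643 = 0 + 1643 = 1643$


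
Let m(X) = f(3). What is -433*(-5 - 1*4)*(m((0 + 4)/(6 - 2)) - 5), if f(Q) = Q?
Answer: -7794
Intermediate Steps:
m(X) = 3
-433*(-5 - 1*4)*(m((0 + 4)/(6 - 2)) - 5) = -433*(-5 - 1*4)*(3 - 5) = -433*(-5 - 4)*(-2) = -(-3897)*(-2) = -433*18 = -7794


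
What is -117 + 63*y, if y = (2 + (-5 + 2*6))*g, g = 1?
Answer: 450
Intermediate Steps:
y = 9 (y = (2 + (-5 + 2*6))*1 = (2 + (-5 + 12))*1 = (2 + 7)*1 = 9*1 = 9)
-117 + 63*y = -117 + 63*9 = -117 + 567 = 450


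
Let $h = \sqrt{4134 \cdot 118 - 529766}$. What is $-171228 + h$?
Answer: $-171228 + i \sqrt{41954} \approx -1.7123 \cdot 10^{5} + 204.83 i$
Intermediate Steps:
$h = i \sqrt{41954}$ ($h = \sqrt{487812 - 529766} = \sqrt{-41954} = i \sqrt{41954} \approx 204.83 i$)
$-171228 + h = -171228 + i \sqrt{41954}$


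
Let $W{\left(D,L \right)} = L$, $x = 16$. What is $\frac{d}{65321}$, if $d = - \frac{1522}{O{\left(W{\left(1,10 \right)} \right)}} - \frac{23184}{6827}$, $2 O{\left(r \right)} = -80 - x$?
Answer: $\frac{4638931}{10702715208} \approx 0.00043343$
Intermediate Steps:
$O{\left(r \right)} = -48$ ($O{\left(r \right)} = \frac{-80 - 16}{2} = \frac{1}{2} \left(-96\right) = -48$)
$d = \frac{4638931}{163848}$ ($d = - \frac{1522}{-48} - \frac{23184}{6827} = \left(-1522\right) \left(- \frac{1}{48}\right) - \frac{23184}{6827} = \frac{761}{24} - \frac{23184}{6827} = \frac{4638931}{163848} \approx 28.312$)
$\frac{d}{65321} = \frac{4638931}{163848 \cdot 65321} = \frac{4638931}{163848} \cdot \frac{1}{65321} = \frac{4638931}{10702715208}$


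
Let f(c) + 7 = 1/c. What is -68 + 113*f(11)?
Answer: -9336/11 ≈ -848.73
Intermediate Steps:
f(c) = -7 + 1/c
-68 + 113*f(11) = -68 + 113*(-7 + 1/11) = -68 + 113*(-76/11) = -68 - 8588/11 = -9336/11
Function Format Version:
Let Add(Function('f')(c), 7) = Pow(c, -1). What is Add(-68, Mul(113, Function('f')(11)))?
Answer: Rational(-9336, 11) ≈ -848.73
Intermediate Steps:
Function('f')(c) = Add(-7, Pow(c, -1))
Add(-68, Mul(113, Function('f')(11))) = Add(-68, Mul(113, Add(-7, Pow(11, -1)))) = Add(-68, Mul(113, Add(-7, Rational(1, 11)))) = Add(-68, Mul(113, Rational(-76, 11))) = Add(-68, Rational(-8588, 11)) = Rational(-9336, 11)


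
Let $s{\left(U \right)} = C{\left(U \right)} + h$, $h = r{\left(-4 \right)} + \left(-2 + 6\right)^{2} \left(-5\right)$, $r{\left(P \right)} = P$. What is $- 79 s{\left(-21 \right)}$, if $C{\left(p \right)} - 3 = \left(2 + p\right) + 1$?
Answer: $7821$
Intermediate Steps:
$C{\left(p \right)} = 6 + p$ ($C{\left(p \right)} = 3 + \left(\left(2 + p\right) + 1\right) = 3 + \left(3 + p\right) = 6 + p$)
$h = -84$ ($h = -4 + \left(-2 + 6\right)^{2} \left(-5\right) = -4 + 4^{2} \left(-5\right) = -4 + 16 \left(-5\right) = -4 - 80 = -84$)
$s{\left(U \right)} = -78 + U$ ($s{\left(U \right)} = \left(6 + U\right) - 84 = -78 + U$)
$- 79 s{\left(-21 \right)} = - 79 \left(-78 - 21\right) = \left(-79\right) \left(-99\right) = 7821$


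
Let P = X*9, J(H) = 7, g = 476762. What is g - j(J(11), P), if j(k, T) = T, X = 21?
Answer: 476573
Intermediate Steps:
P = 189 (P = 21*9 = 189)
g - j(J(11), P) = 476762 - 1*189 = 476762 - 189 = 476573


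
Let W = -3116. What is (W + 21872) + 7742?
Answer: 26498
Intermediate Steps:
(W + 21872) + 7742 = (-3116 + 21872) + 7742 = 18756 + 7742 = 26498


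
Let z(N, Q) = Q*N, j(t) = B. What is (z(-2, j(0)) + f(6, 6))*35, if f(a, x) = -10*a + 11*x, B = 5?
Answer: -140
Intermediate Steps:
j(t) = 5
z(N, Q) = N*Q
(z(-2, j(0)) + f(6, 6))*35 = (-2*5 + (-10*6 + 11*6))*35 = (-10 + (-60 + 66))*35 = (-10 + 6)*35 = -4*35 = -140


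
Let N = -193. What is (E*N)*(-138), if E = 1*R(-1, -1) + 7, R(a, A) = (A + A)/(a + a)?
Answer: 213072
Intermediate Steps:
R(a, A) = A/a (R(a, A) = (2*A)/((2*a)) = (2*A)*(1/(2*a)) = A/a)
E = 8 (E = 1*(-1/(-1)) + 7 = 1*(-1*(-1)) + 7 = 1*1 + 7 = 1 + 7 = 8)
(E*N)*(-138) = (8*(-193))*(-138) = -1544*(-138) = 213072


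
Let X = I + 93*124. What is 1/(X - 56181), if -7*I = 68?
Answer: -7/312611 ≈ -2.2392e-5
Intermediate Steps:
I = -68/7 (I = -⅐*68 = -68/7 ≈ -9.7143)
X = 80656/7 (X = -68/7 + 93*124 = -68/7 + 11532 = 80656/7 ≈ 11522.)
1/(X - 56181) = 1/(80656/7 - 56181) = 1/(-312611/7) = -7/312611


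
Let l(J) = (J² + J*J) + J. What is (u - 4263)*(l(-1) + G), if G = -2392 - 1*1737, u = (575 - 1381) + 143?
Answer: 20334528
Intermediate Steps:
u = -663 (u = -806 + 143 = -663)
l(J) = J + 2*J² (l(J) = (J² + J²) + J = 2*J² + J = J + 2*J²)
G = -4129 (G = -2392 - 1737 = -4129)
(u - 4263)*(l(-1) + G) = (-663 - 4263)*(-(1 + 2*(-1)) - 4129) = -4926*(-(1 - 2) - 4129) = -4926*(-1*(-1) - 4129) = -4926*(1 - 4129) = -4926*(-4128) = 20334528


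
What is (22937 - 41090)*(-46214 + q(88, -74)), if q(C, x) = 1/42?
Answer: 11744912337/14 ≈ 8.3892e+8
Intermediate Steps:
q(C, x) = 1/42
(22937 - 41090)*(-46214 + q(88, -74)) = (22937 - 41090)*(-46214 + 1/42) = -18153*(-1940987/42) = 11744912337/14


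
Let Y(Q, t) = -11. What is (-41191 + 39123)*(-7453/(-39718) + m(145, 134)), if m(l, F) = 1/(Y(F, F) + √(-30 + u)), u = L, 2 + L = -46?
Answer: -1081821466/3951941 + 2068*I*√78/199 ≈ -273.74 + 91.779*I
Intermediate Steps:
L = -48 (L = -2 - 46 = -48)
u = -48
m(l, F) = 1/(-11 + I*√78) (m(l, F) = 1/(-11 + √(-30 - 48)) = 1/(-11 + √(-78)) = 1/(-11 + I*√78))
(-41191 + 39123)*(-7453/(-39718) + m(145, 134)) = (-41191 + 39123)*(-7453/(-39718) + (-11/199 - I*√78/199)) = -2068*(-7453*(-1/39718) + (-11/199 - I*√78/199)) = -2068*(7453/39718 + (-11/199 - I*√78/199)) = -2068*(1046249/7903882 - I*√78/199) = -1081821466/3951941 + 2068*I*√78/199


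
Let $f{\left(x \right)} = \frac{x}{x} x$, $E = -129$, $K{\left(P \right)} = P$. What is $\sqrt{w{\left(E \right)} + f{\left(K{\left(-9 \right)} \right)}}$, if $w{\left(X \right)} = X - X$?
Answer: $3 i \approx 3.0 i$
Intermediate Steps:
$w{\left(X \right)} = 0$
$f{\left(x \right)} = x$ ($f{\left(x \right)} = 1 x = x$)
$\sqrt{w{\left(E \right)} + f{\left(K{\left(-9 \right)} \right)}} = \sqrt{0 - 9} = \sqrt{-9} = 3 i$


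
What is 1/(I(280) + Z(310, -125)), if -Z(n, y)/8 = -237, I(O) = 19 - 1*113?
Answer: 1/1802 ≈ 0.00055494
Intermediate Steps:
I(O) = -94 (I(O) = 19 - 113 = -94)
Z(n, y) = 1896 (Z(n, y) = -8*(-237) = 1896)
1/(I(280) + Z(310, -125)) = 1/(-94 + 1896) = 1/1802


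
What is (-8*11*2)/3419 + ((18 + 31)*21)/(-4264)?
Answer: -328355/1121432 ≈ -0.29280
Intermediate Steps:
(-8*11*2)/3419 + ((18 + 31)*21)/(-4264) = -88*2*(1/3419) + (49*21)*(-1/4264) = -176*1/3419 + 1029*(-1/4264) = -176/3419 - 1029/4264 = -328355/1121432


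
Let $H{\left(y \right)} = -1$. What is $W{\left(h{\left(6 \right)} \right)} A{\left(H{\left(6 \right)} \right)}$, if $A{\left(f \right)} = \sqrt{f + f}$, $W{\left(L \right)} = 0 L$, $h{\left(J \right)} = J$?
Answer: $0$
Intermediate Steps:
$W{\left(L \right)} = 0$
$A{\left(f \right)} = \sqrt{2} \sqrt{f}$ ($A{\left(f \right)} = \sqrt{2 f} = \sqrt{2} \sqrt{f}$)
$W{\left(h{\left(6 \right)} \right)} A{\left(H{\left(6 \right)} \right)} = 0 \sqrt{2} \sqrt{-1} = 0 \sqrt{2} i = 0 i \sqrt{2} = 0$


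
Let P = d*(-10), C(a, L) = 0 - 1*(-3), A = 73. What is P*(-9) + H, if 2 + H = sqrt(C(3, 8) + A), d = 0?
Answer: -2 + 2*sqrt(19) ≈ 6.7178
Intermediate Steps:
C(a, L) = 3 (C(a, L) = 0 + 3 = 3)
H = -2 + 2*sqrt(19) (H = -2 + sqrt(3 + 73) = -2 + sqrt(76) = -2 + 2*sqrt(19) ≈ 6.7178)
P = 0 (P = 0*(-10) = 0)
P*(-9) + H = 0*(-9) + (-2 + 2*sqrt(19)) = 0 + (-2 + 2*sqrt(19)) = -2 + 2*sqrt(19)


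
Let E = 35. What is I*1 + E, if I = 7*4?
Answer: 63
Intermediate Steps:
I = 28
I*1 + E = 28*1 + 35 = 28 + 35 = 63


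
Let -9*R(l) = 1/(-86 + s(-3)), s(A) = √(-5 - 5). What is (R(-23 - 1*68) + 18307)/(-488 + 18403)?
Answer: 610117432/597053205 + I*√10/1194106410 ≈ 1.0219 + 2.6482e-9*I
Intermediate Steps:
s(A) = I*√10 (s(A) = √(-10) = I*√10)
R(l) = -1/(9*(-86 + I*√10))
(R(-23 - 1*68) + 18307)/(-488 + 18403) = ((43/33327 + I*√10/66654) + 18307)/(-488 + 18403) = (610117432/33327 + I*√10/66654)/17915 = (610117432/33327 + I*√10/66654)*(1/17915) = 610117432/597053205 + I*√10/1194106410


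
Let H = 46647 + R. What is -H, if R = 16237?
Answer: -62884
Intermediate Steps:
H = 62884 (H = 46647 + 16237 = 62884)
-H = -1*62884 = -62884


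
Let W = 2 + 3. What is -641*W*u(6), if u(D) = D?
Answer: -19230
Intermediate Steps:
W = 5
-641*W*u(6) = -3205*6 = -641*30 = -19230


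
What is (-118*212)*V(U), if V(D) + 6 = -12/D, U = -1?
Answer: -150096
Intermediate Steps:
V(D) = -6 - 12/D
(-118*212)*V(U) = (-118*212)*(-6 - 12/(-1)) = -25016*(-6 - 12*(-1)) = -25016*(-6 + 12) = -25016*6 = -150096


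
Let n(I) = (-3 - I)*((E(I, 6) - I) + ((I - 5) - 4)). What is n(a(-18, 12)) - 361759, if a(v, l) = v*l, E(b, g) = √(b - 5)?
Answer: -363676 + 213*I*√221 ≈ -3.6368e+5 + 3166.5*I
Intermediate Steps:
E(b, g) = √(-5 + b)
a(v, l) = l*v
n(I) = (-9 + √(-5 + I))*(-3 - I) (n(I) = (-3 - I)*((√(-5 + I) - I) + ((I - 5) - 4)) = (-3 - I)*((√(-5 + I) - I) + ((-5 + I) - 4)) = (-3 - I)*((√(-5 + I) - I) + (-9 + I)) = (-3 - I)*(-9 + √(-5 + I)) = (-9 + √(-5 + I))*(-3 - I))
n(a(-18, 12)) - 361759 = (27 - 3*√(-5 + 12*(-18)) + 9*(12*(-18)) - 12*(-18)*√(-5 + 12*(-18))) - 361759 = (27 - 3*√(-5 - 216) + 9*(-216) - 1*(-216)*√(-5 - 216)) - 361759 = (27 - 3*I*√221 - 1944 - 1*(-216)*√(-221)) - 361759 = (27 - 3*I*√221 - 1944 - 1*(-216)*I*√221) - 361759 = (27 - 3*I*√221 - 1944 + 216*I*√221) - 361759 = (-1917 + 213*I*√221) - 361759 = -363676 + 213*I*√221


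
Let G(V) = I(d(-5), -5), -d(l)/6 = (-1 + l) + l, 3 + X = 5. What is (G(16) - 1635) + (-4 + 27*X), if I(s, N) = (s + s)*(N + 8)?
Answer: -1189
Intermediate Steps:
X = 2 (X = -3 + 5 = 2)
d(l) = 6 - 12*l (d(l) = -6*((-1 + l) + l) = -6*(-1 + 2*l) = 6 - 12*l)
I(s, N) = 2*s*(8 + N) (I(s, N) = (2*s)*(8 + N) = 2*s*(8 + N))
G(V) = 396 (G(V) = 2*(6 - 12*(-5))*(8 - 5) = 2*(6 + 60)*3 = 2*66*3 = 396)
(G(16) - 1635) + (-4 + 27*X) = (396 - 1635) + (-4 + 27*2) = -1239 + (-4 + 54) = -1239 + 50 = -1189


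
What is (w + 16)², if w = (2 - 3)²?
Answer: 289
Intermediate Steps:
w = 1 (w = (-1)² = 1)
(w + 16)² = (1 + 16)² = 17² = 289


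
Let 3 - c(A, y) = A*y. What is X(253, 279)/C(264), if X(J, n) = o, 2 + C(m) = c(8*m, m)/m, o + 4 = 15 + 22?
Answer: -2904/186031 ≈ -0.015610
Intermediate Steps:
c(A, y) = 3 - A*y
o = 33 (o = -4 + (15 + 22) = -4 + 37 = 33)
C(m) = -2 + (3 - 8*m²)/m (C(m) = -2 + (3 - 8*m*m)/m = -2 + (3 - 8*m²)/m)
X(J, n) = 33
X(253, 279)/C(264) = 33/(-2 - 8*264 + 3/264) = 33/(-2 - 2112 + 3*(1/264)) = 33/(-2 - 2112 + 1/88) = 33/(-186031/88) = 33*(-88/186031) = -2904/186031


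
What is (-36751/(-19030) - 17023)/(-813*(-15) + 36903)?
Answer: -9815483/28313180 ≈ -0.34668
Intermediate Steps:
(-36751/(-19030) - 17023)/(-813*(-15) + 36903) = (-36751*(-1/19030) - 17023)/(12195 + 36903) = (3341/1730 - 17023)/49098 = -29446449/1730*1/49098 = -9815483/28313180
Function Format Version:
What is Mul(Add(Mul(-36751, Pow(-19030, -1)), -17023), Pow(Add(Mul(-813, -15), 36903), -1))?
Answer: Rational(-9815483, 28313180) ≈ -0.34668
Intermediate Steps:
Mul(Add(Mul(-36751, Pow(-19030, -1)), -17023), Pow(Add(Mul(-813, -15), 36903), -1)) = Mul(Add(Mul(-36751, Rational(-1, 19030)), -17023), Pow(Add(12195, 36903), -1)) = Mul(Add(Rational(3341, 1730), -17023), Pow(49098, -1)) = Mul(Rational(-29446449, 1730), Rational(1, 49098)) = Rational(-9815483, 28313180)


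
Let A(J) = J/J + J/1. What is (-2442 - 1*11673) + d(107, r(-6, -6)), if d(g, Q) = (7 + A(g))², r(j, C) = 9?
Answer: -890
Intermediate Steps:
A(J) = 1 + J (A(J) = 1 + J*1 = 1 + J)
d(g, Q) = (8 + g)² (d(g, Q) = (7 + (1 + g))² = (8 + g)²)
(-2442 - 1*11673) + d(107, r(-6, -6)) = (-2442 - 1*11673) + (8 + 107)² = (-2442 - 11673) + 115² = -14115 + 13225 = -890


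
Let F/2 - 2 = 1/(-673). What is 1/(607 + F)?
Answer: 673/411201 ≈ 0.0016367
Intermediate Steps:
F = 2690/673 (F = 4 + 2/(-673) = 4 + 2*(-1/673) = 4 - 2/673 = 2690/673 ≈ 3.9970)
1/(607 + F) = 1/(607 + 2690/673) = 1/(411201/673) = 673/411201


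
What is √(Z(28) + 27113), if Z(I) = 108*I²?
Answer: √111785 ≈ 334.34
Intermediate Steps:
√(Z(28) + 27113) = √(108*28² + 27113) = √(108*784 + 27113) = √(84672 + 27113) = √111785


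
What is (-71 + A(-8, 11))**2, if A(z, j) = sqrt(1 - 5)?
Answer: 5037 - 284*I ≈ 5037.0 - 284.0*I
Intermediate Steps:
A(z, j) = 2*I (A(z, j) = sqrt(-4) = 2*I)
(-71 + A(-8, 11))**2 = (-71 + 2*I)**2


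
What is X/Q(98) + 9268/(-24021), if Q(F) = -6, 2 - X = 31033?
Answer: 248446681/48042 ≈ 5171.4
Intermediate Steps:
X = -31031 (X = 2 - 1*31033 = 2 - 31033 = -31031)
X/Q(98) + 9268/(-24021) = -31031/(-6) + 9268/(-24021) = -31031*(-⅙) + 9268*(-1/24021) = 31031/6 - 9268/24021 = 248446681/48042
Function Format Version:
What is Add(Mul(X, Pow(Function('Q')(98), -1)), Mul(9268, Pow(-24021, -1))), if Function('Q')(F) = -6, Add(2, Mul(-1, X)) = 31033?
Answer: Rational(248446681, 48042) ≈ 5171.4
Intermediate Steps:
X = -31031 (X = Add(2, Mul(-1, 31033)) = Add(2, -31033) = -31031)
Add(Mul(X, Pow(Function('Q')(98), -1)), Mul(9268, Pow(-24021, -1))) = Add(Mul(-31031, Pow(-6, -1)), Mul(9268, Pow(-24021, -1))) = Add(Mul(-31031, Rational(-1, 6)), Mul(9268, Rational(-1, 24021))) = Add(Rational(31031, 6), Rational(-9268, 24021)) = Rational(248446681, 48042)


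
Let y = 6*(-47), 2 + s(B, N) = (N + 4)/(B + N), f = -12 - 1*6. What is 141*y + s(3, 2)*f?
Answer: -198738/5 ≈ -39748.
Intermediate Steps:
f = -18 (f = -12 - 6 = -18)
s(B, N) = -2 + (4 + N)/(B + N) (s(B, N) = -2 + (N + 4)/(B + N) = -2 + (4 + N)/(B + N))
y = -282
141*y + s(3, 2)*f = 141*(-282) + ((4 - 1*2 - 2*3)/(3 + 2))*(-18) = -39762 + ((4 - 2 - 6)/5)*(-18) = -39762 + ((⅕)*(-4))*(-18) = -39762 - ⅘*(-18) = -39762 + 72/5 = -198738/5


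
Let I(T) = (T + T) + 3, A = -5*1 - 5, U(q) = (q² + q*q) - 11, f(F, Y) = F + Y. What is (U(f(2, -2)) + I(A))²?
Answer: 784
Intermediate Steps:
U(q) = -11 + 2*q² (U(q) = (q² + q²) - 11 = 2*q² - 11 = -11 + 2*q²)
A = -10 (A = -5 - 5 = -10)
I(T) = 3 + 2*T (I(T) = 2*T + 3 = 3 + 2*T)
(U(f(2, -2)) + I(A))² = ((-11 + 2*(2 - 2)²) + (3 + 2*(-10)))² = ((-11 + 2*0²) + (3 - 20))² = ((-11 + 2*0) - 17)² = ((-11 + 0) - 17)² = (-11 - 17)² = (-28)² = 784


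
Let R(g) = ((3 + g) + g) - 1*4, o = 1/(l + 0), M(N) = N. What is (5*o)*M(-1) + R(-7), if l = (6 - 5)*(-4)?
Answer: -55/4 ≈ -13.750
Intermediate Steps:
l = -4 (l = 1*(-4) = -4)
o = -¼ (o = 1/(-4 + 0) = 1/(-4) = -¼ ≈ -0.25000)
R(g) = -1 + 2*g (R(g) = (3 + 2*g) - 4 = -1 + 2*g)
(5*o)*M(-1) + R(-7) = (5*(-¼))*(-1) + (-1 + 2*(-7)) = -5/4*(-1) + (-1 - 14) = 5/4 - 15 = -55/4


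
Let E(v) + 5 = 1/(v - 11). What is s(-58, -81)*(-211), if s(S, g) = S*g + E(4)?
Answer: -6931350/7 ≈ -9.9019e+5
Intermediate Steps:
E(v) = -5 + 1/(-11 + v) (E(v) = -5 + 1/(v - 11) = -5 + 1/(-11 + v))
s(S, g) = -36/7 + S*g (s(S, g) = S*g + (56 - 5*4)/(-11 + 4) = S*g + (56 - 20)/(-7) = S*g - ⅐*36 = S*g - 36/7 = -36/7 + S*g)
s(-58, -81)*(-211) = (-36/7 - 58*(-81))*(-211) = (-36/7 + 4698)*(-211) = (32850/7)*(-211) = -6931350/7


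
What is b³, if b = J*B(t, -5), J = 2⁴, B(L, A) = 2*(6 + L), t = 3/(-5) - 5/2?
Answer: 99897344/125 ≈ 7.9918e+5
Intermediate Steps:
t = -31/10 (t = 3*(-⅕) - 5*½ = -⅗ - 5/2 = -31/10 ≈ -3.1000)
B(L, A) = 12 + 2*L
J = 16
b = 464/5 (b = 16*(12 + 2*(-31/10)) = 16*(12 - 31/5) = 16*(29/5) = 464/5 ≈ 92.800)
b³ = (464/5)³ = 99897344/125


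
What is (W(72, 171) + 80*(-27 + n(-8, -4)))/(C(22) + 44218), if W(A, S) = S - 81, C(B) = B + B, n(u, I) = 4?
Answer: -875/22131 ≈ -0.039537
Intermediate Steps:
C(B) = 2*B
W(A, S) = -81 + S
(W(72, 171) + 80*(-27 + n(-8, -4)))/(C(22) + 44218) = ((-81 + 171) + 80*(-27 + 4))/(2*22 + 44218) = (90 + 80*(-23))/(44 + 44218) = (90 - 1840)/44262 = -1750*1/44262 = -875/22131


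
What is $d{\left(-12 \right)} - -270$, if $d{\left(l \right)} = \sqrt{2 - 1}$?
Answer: $271$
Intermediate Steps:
$d{\left(l \right)} = 1$ ($d{\left(l \right)} = \sqrt{1} = 1$)
$d{\left(-12 \right)} - -270 = 1 - -270 = 1 + 270 = 271$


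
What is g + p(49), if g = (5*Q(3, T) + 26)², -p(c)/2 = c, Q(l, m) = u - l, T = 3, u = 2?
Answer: 343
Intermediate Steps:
Q(l, m) = 2 - l
p(c) = -2*c
g = 441 (g = (5*(2 - 1*3) + 26)² = (5*(2 - 3) + 26)² = (5*(-1) + 26)² = (-5 + 26)² = 21² = 441)
g + p(49) = 441 - 2*49 = 441 - 98 = 343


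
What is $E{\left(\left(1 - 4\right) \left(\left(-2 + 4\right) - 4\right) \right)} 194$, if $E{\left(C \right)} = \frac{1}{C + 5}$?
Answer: $\frac{194}{11} \approx 17.636$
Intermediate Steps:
$E{\left(C \right)} = \frac{1}{5 + C}$
$E{\left(\left(1 - 4\right) \left(\left(-2 + 4\right) - 4\right) \right)} 194 = \frac{1}{5 + \left(1 - 4\right) \left(\left(-2 + 4\right) - 4\right)} 194 = \frac{1}{5 - 3 \left(2 - 4\right)} 194 = \frac{1}{5 - -6} \cdot 194 = \frac{1}{5 + 6} \cdot 194 = \frac{1}{11} \cdot 194 = \frac{194}{11}$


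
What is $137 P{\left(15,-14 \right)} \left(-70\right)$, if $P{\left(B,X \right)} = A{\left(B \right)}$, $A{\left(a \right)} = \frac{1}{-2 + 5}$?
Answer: $- \frac{9590}{3} \approx -3196.7$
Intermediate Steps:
$A{\left(a \right)} = \frac{1}{3}$
$P{\left(B,X \right)} = \frac{1}{3}$
$137 P{\left(15,-14 \right)} \left(-70\right) = 137 \cdot \frac{1}{3} \left(-70\right) = \frac{137}{3} \left(-70\right) = - \frac{9590}{3}$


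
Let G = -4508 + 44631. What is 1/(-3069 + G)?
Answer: 1/37054 ≈ 2.6988e-5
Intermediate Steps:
G = 40123
1/(-3069 + G) = 1/(-3069 + 40123) = 1/37054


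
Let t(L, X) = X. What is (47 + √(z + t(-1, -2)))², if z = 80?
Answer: (47 + √78)² ≈ 3117.2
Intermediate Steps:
(47 + √(z + t(-1, -2)))² = (47 + √(80 - 2))² = (47 + √78)²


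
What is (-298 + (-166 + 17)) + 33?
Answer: -414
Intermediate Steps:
(-298 + (-166 + 17)) + 33 = (-298 - 149) + 33 = -447 + 33 = -414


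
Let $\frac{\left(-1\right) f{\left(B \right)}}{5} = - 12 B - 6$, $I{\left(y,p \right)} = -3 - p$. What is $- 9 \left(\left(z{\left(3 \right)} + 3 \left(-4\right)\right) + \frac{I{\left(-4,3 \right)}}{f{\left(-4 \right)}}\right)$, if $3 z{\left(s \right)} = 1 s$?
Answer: $\frac{3456}{35} \approx 98.743$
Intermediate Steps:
$f{\left(B \right)} = 30 + 60 B$ ($f{\left(B \right)} = - 5 \left(- 12 B - 6\right) = - 5 \left(-6 - 12 B\right) = 30 + 60 B$)
$z{\left(s \right)} = \frac{s}{3}$ ($z{\left(s \right)} = \frac{1 s}{3} = \frac{s}{3}$)
$- 9 \left(\left(z{\left(3 \right)} + 3 \left(-4\right)\right) + \frac{I{\left(-4,3 \right)}}{f{\left(-4 \right)}}\right) = - 9 \left(\left(\frac{1}{3} \cdot 3 + 3 \left(-4\right)\right) + \frac{-3 - 3}{30 + 60 \left(-4\right)}\right) = - 9 \left(\left(1 - 12\right) + \frac{-3 - 3}{30 - 240}\right) = - 9 \left(-11 - \frac{6}{-210}\right) = - 9 \left(-11 - - \frac{1}{35}\right) = - 9 \left(-11 + \frac{1}{35}\right) = \left(-9\right) \left(- \frac{384}{35}\right) = \frac{3456}{35}$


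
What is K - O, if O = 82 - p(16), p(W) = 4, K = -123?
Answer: -201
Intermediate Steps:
O = 78 (O = 82 - 1*4 = 82 - 4 = 78)
K - O = -123 - 1*78 = -123 - 78 = -201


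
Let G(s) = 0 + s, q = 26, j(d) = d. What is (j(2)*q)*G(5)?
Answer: 260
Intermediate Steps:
G(s) = s
(j(2)*q)*G(5) = (2*26)*5 = 52*5 = 260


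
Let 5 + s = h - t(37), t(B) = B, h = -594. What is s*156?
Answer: -99216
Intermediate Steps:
s = -636 (s = -5 + (-594 - 1*37) = -5 + (-594 - 37) = -5 - 631 = -636)
s*156 = -636*156 = -99216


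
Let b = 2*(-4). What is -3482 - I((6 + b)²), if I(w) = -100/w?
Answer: -3457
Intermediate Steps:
b = -8
-3482 - I((6 + b)²) = -3482 - (-100)/((6 - 8)²) = -3482 - (-100)/((-2)²) = -3482 - (-100)/4 = -3482 - 1*(-25) = -3482 + 25 = -3457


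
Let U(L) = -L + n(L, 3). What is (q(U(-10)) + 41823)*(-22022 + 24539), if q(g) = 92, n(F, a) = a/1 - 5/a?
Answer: 105500055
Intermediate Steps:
n(F, a) = a - 5/a (n(F, a) = a*1 - 5/a = a - 5/a)
U(L) = 4/3 - L (U(L) = -L + (3 - 5/3) = -L + 4/3 = 4/3 - L)
(q(U(-10)) + 41823)*(-22022 + 24539) = (92 + 41823)*(-22022 + 24539) = 41915*2517 = 105500055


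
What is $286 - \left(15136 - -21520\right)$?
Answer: $-36370$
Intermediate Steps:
$286 - \left(15136 - -21520\right) = 286 - \left(15136 + 21520\right) = 286 - 36656 = -36370$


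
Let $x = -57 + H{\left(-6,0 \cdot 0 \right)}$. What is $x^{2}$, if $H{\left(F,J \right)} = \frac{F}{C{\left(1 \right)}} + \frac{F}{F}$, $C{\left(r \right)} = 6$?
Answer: $3249$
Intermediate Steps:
$H{\left(F,J \right)} = 1 + \frac{F}{6}$ ($H{\left(F,J \right)} = \frac{F}{6} + \frac{F}{F} = F \frac{1}{6} + 1 = \frac{F}{6} + 1 = 1 + \frac{F}{6}$)
$x = -57$ ($x = -57 + \left(1 + \frac{1}{6} \left(-6\right)\right) = -57 + \left(1 - 1\right) = -57 + 0 = -57$)
$x^{2} = \left(-57\right)^{2} = 3249$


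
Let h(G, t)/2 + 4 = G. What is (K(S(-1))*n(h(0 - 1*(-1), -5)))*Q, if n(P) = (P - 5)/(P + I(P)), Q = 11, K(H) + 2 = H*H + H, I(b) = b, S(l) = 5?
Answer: 847/3 ≈ 282.33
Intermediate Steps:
h(G, t) = -8 + 2*G
K(H) = -2 + H + H² (K(H) = -2 + (H*H + H) = -2 + (H² + H) = -2 + (H + H²) = -2 + H + H²)
n(P) = (-5 + P)/(2*P) (n(P) = (P - 5)/(P + P) = (-5 + P)/((2*P)) = (-5 + P)*(1/(2*P)) = (-5 + P)/(2*P))
(K(S(-1))*n(h(0 - 1*(-1), -5)))*Q = ((-2 + 5 + 5²)*((-5 + (-8 + 2*(0 - 1*(-1))))/(2*(-8 + 2*(0 - 1*(-1))))))*11 = ((-2 + 5 + 25)*((-5 + (-8 + 2*(0 + 1)))/(2*(-8 + 2*(0 + 1)))))*11 = (28*((-5 + (-8 + 2*1))/(2*(-8 + 2*1))))*11 = (28*((-5 + (-8 + 2))/(2*(-8 + 2))))*11 = (28*((½)*(-5 - 6)/(-6)))*11 = (28*((½)*(-⅙)*(-11)))*11 = (28*(11/12))*11 = (77/3)*11 = 847/3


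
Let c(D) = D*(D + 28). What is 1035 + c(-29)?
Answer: 1064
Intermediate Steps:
c(D) = D*(28 + D)
1035 + c(-29) = 1035 - 29*(28 - 29) = 1035 - 29*(-1) = 1035 + 29 = 1064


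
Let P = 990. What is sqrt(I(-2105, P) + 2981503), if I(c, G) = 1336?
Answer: sqrt(2982839) ≈ 1727.1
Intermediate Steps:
sqrt(I(-2105, P) + 2981503) = sqrt(1336 + 2981503) = sqrt(2982839)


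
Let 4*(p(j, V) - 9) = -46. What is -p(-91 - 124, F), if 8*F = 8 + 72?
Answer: 5/2 ≈ 2.5000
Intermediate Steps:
F = 10 (F = (8 + 72)/8 = (1/8)*80 = 10)
p(j, V) = -5/2 (p(j, V) = 9 + (1/4)*(-46) = 9 - 23/2 = -5/2)
-p(-91 - 124, F) = -1*(-5/2) = 5/2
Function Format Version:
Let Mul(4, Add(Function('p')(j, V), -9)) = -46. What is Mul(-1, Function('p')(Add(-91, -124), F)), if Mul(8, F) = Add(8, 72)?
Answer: Rational(5, 2) ≈ 2.5000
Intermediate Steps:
F = 10 (F = Mul(Rational(1, 8), Add(8, 72)) = Mul(Rational(1, 8), 80) = 10)
Function('p')(j, V) = Rational(-5, 2) (Function('p')(j, V) = Add(9, Mul(Rational(1, 4), -46)) = Add(9, Rational(-23, 2)) = Rational(-5, 2))
Mul(-1, Function('p')(Add(-91, -124), F)) = Mul(-1, Rational(-5, 2)) = Rational(5, 2)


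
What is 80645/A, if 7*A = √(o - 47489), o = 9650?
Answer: -564515*I*√37839/37839 ≈ -2902.1*I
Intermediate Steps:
A = I*√37839/7 (A = √(9650 - 47489)/7 = √(-37839)/7 = (I*√37839)/7 = I*√37839/7 ≈ 27.789*I)
80645/A = 80645/((I*√37839/7)) = 80645*(-7*I*√37839/37839) = -564515*I*√37839/37839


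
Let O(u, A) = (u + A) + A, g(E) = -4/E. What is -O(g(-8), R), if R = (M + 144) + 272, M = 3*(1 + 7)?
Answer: -1761/2 ≈ -880.50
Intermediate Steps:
M = 24 (M = 3*8 = 24)
R = 440 (R = (24 + 144) + 272 = 168 + 272 = 440)
O(u, A) = u + 2*A (O(u, A) = (A + u) + A = u + 2*A)
-O(g(-8), R) = -(-4/(-8) + 2*440) = -(-4*(-⅛) + 880) = -(½ + 880) = -1*1761/2 = -1761/2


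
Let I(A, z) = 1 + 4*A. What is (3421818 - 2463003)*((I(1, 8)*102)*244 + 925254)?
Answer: 1006462352610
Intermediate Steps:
(3421818 - 2463003)*((I(1, 8)*102)*244 + 925254) = (3421818 - 2463003)*(((1 + 4*1)*102)*244 + 925254) = 958815*(((1 + 4)*102)*244 + 925254) = 958815*((5*102)*244 + 925254) = 958815*(510*244 + 925254) = 958815*(124440 + 925254) = 958815*1049694 = 1006462352610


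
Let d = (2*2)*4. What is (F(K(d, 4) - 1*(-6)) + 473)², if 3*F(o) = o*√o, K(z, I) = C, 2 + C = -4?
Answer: 223729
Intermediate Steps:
d = 16 (d = 4*4 = 16)
C = -6 (C = -2 - 4 = -6)
K(z, I) = -6
F(o) = o^(3/2)/3 (F(o) = (o*√o)/3 = o^(3/2)/3)
(F(K(d, 4) - 1*(-6)) + 473)² = ((-6 - 1*(-6))^(3/2)/3 + 473)² = ((-6 + 6)^(3/2)/3 + 473)² = (0^(3/2)/3 + 473)² = ((⅓)*0 + 473)² = (0 + 473)² = 473² = 223729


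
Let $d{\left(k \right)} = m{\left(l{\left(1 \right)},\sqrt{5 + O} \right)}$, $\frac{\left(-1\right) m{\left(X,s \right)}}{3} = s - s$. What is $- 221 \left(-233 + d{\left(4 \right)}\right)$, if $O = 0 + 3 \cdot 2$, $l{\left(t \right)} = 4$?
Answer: $51493$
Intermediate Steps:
$O = 6$ ($O = 0 + 6 = 6$)
$m{\left(X,s \right)} = 0$ ($m{\left(X,s \right)} = - 3 \left(s - s\right) = \left(-3\right) 0 = 0$)
$d{\left(k \right)} = 0$
$- 221 \left(-233 + d{\left(4 \right)}\right) = - 221 \left(-233 + 0\right) = \left(-221\right) \left(-233\right) = 51493$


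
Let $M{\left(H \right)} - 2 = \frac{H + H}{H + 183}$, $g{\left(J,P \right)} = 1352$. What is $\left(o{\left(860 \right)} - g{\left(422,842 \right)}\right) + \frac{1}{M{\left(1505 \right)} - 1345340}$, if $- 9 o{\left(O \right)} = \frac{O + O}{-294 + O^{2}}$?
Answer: $- \frac{5107246268421894776}{3777548290765659} \approx -1352.0$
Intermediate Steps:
$M{\left(H \right)} = 2 + \frac{2 H}{183 + H}$ ($M{\left(H \right)} = 2 + \frac{H + H}{H + 183} = 2 + \frac{2 H}{183 + H}$)
$o{\left(O \right)} = - \frac{2 O}{9 \left(-294 + O^{2}\right)}$ ($o{\left(O \right)} = - \frac{\left(O + O\right) \frac{1}{-294 + O^{2}}}{9} = - \frac{2 O \frac{1}{-294 + O^{2}}}{9} = - \frac{2 O}{9 \left(-294 + O^{2}\right)}$)
$\left(o{\left(860 \right)} - g{\left(422,842 \right)}\right) + \frac{1}{M{\left(1505 \right)} - 1345340} = \left(\left(-2\right) 860 \frac{1}{-2646 + 9 \cdot 860^{2}} - 1352\right) + \frac{1}{\frac{2 \left(183 + 2 \cdot 1505\right)}{183 + 1505} - 1345340} = \left(\left(-2\right) 860 \frac{1}{-2646 + 9 \cdot 739600} - 1352\right) + \frac{1}{\frac{2 \left(183 + 3010\right)}{1688} - 1345340} = \left(\left(-2\right) 860 \frac{1}{-2646 + 6656400} - 1352\right) + \frac{1}{2 \cdot \frac{1}{1688} \cdot 3193 - 1345340} = \left(\left(-2\right) 860 \cdot \frac{1}{6653754} - 1352\right) + \frac{1}{\frac{3193}{844} - 1345340} = \left(\left(-2\right) 860 \cdot \frac{1}{6653754} - 1352\right) + \frac{1}{- \frac{1135463767}{844}} = \left(- \frac{860}{3326877} - 1352\right) - \frac{844}{1135463767} = - \frac{4497938564}{3326877} - \frac{844}{1135463767} = - \frac{5107246268421894776}{3777548290765659}$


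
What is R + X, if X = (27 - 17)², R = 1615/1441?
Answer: 145715/1441 ≈ 101.12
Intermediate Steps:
R = 1615/1441 (R = 1615*(1/1441) = 1615/1441 ≈ 1.1208)
X = 100 (X = 10² = 100)
R + X = 1615/1441 + 100 = 145715/1441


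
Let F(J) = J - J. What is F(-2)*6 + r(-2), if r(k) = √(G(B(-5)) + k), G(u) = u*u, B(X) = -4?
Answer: √14 ≈ 3.7417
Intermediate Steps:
F(J) = 0
G(u) = u²
r(k) = √(16 + k) (r(k) = √((-4)² + k) = √(16 + k))
F(-2)*6 + r(-2) = 0*6 + √(16 - 2) = 0 + √14 = √14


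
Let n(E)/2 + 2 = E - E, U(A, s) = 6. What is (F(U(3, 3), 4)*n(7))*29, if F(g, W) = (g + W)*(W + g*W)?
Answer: -32480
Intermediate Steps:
F(g, W) = (W + g)*(W + W*g)
n(E) = -4 (n(E) = -4 + 2*(E - E) = -4 + 2*0 = -4 + 0 = -4)
(F(U(3, 3), 4)*n(7))*29 = ((4*(4 + 6 + 6² + 4*6))*(-4))*29 = ((4*(4 + 6 + 36 + 24))*(-4))*29 = ((4*70)*(-4))*29 = (280*(-4))*29 = -1120*29 = -32480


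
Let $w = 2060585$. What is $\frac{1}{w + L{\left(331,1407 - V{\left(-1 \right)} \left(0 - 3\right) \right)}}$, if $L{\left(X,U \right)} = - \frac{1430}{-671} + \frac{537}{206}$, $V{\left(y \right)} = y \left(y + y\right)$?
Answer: $\frac{12566}{25893370647} \approx 4.853 \cdot 10^{-7}$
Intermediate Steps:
$V{\left(y \right)} = 2 y^{2}$ ($V{\left(y \right)} = y 2 y = 2 y^{2}$)
$L{\left(X,U \right)} = \frac{59537}{12566}$ ($L{\left(X,U \right)} = \left(-1430\right) \left(- \frac{1}{671}\right) + 537 \cdot \frac{1}{206} = \frac{130}{61} + \frac{537}{206} = \frac{59537}{12566}$)
$\frac{1}{w + L{\left(331,1407 - V{\left(-1 \right)} \left(0 - 3\right) \right)}} = \frac{1}{2060585 + \frac{59537}{12566}} = \frac{1}{\frac{25893370647}{12566}} = \frac{12566}{25893370647}$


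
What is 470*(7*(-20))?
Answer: -65800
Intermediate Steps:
470*(7*(-20)) = 470*(-140) = -65800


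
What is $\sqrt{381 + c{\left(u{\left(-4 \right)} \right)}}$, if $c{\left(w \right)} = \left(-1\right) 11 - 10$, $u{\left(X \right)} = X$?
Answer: $6 \sqrt{10} \approx 18.974$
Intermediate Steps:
$c{\left(w \right)} = -21$ ($c{\left(w \right)} = -11 - 10 = -21$)
$\sqrt{381 + c{\left(u{\left(-4 \right)} \right)}} = \sqrt{381 - 21} = \sqrt{360} = 6 \sqrt{10}$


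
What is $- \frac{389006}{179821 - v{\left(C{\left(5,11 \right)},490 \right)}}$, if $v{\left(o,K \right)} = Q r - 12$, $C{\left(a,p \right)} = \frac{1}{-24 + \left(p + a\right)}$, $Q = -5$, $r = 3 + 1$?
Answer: $- \frac{389006}{179853} \approx -2.1629$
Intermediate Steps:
$r = 4$
$C{\left(a,p \right)} = \frac{1}{-24 + a + p}$ ($C{\left(a,p \right)} = \frac{1}{-24 + \left(a + p\right)} = \frac{1}{-24 + a + p}$)
$v{\left(o,K \right)} = -32$ ($v{\left(o,K \right)} = \left(-5\right) 4 - 12 = -20 - 12 = -32$)
$- \frac{389006}{179821 - v{\left(C{\left(5,11 \right)},490 \right)}} = - \frac{389006}{179821 - -32} = - \frac{389006}{179821 + 32} = - \frac{389006}{179853}$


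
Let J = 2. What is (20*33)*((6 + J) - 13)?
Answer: -3300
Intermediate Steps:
(20*33)*((6 + J) - 13) = (20*33)*((6 + 2) - 13) = 660*(8 - 13) = 660*(-5) = -3300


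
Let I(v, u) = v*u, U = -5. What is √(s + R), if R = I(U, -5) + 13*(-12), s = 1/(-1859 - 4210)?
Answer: 4*I*√1043490/357 ≈ 11.446*I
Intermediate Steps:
I(v, u) = u*v
s = -1/6069 (s = 1/(-6069) = -1/6069 ≈ -0.00016477)
R = -131 (R = -5*(-5) + 13*(-12) = 25 - 156 = -131)
√(s + R) = √(-1/6069 - 131) = √(-795040/6069) = 4*I*√1043490/357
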